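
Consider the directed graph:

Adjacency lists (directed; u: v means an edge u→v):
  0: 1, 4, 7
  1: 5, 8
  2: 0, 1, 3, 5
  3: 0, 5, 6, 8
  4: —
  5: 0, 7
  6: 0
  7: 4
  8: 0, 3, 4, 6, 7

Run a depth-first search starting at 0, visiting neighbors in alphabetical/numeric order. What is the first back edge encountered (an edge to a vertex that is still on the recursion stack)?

5->0

DFS from 0 (visiting neighbors in alphabetical/numeric order); mark gray on enter, black on exit:
0 gray
  1 gray
    5 gray
      5→0: 0 is gray → back edge
First back edge: 5 → 0.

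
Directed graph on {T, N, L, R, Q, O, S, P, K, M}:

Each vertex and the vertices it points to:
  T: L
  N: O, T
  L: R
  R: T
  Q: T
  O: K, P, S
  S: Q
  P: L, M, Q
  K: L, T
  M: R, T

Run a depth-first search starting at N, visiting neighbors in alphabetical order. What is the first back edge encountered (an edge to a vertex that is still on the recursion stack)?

DFS from N (visiting neighbors in alphabetical order); mark gray on enter, black on exit:
N gray
  O gray
    K gray
      L gray
        R gray
          T gray
            T→L: L is gray → back edge
First back edge: T → L.

T→L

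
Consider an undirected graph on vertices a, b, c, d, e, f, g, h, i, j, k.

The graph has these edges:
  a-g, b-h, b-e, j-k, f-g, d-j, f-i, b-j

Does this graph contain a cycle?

No

DFS, tracking each vertex's parent; an edge to a visited non-parent vertex closes a cycle.
Start from d:
visit d (parent –)
  visit j (parent d)
    visit k (parent j)
      k–j: parent, skip
    j–d: parent, skip
    visit b (parent j)
      b–j: parent, skip
      visit h (parent b)
        h–b: parent, skip
      visit e (parent b)
        e–b: parent, skip
visit a (parent –)
  visit g (parent a)
    visit f (parent g)
      visit i (parent f)
        i–f: parent, skip
      f–g: parent, skip
    g–a: parent, skip
visit c (parent –)
No non-parent visited neighbor found — the graph is a forest.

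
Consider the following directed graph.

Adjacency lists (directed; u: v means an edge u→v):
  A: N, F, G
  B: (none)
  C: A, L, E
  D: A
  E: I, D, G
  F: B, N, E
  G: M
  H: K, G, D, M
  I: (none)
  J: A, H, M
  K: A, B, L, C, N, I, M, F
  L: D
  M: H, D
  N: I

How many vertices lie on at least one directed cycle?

10

A vertex is on a directed cycle iff it belongs to a strongly connected component of size ≥ 2 (or has a self-loop).
The vertices on cycles are {A, C, D, E, F, G, H, K, L, M} — 10 in total.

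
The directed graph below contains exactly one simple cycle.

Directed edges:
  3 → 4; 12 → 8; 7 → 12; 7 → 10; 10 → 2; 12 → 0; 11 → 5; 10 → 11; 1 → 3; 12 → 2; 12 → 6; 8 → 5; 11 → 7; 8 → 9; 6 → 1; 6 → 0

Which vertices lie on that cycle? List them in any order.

DFS with gray/black marking from 7:
7 gray
  10 gray
    2 gray
    2 black
    11 gray
      11→7: 7 is gray → back edge
Back edge closes the cycle 7 → 10 → 11 → 7; its vertices are {7, 10, 11}.

7, 10, 11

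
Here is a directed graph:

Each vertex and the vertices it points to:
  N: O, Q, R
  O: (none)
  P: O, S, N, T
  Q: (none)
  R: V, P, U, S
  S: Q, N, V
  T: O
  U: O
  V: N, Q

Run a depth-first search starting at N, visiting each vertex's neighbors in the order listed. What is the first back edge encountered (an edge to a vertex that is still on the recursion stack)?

V→N

DFS from N (visiting each vertex's neighbors in the order listed); mark gray on enter, black on exit:
N gray
  O gray
  O black
  Q gray
  Q black
  R gray
    V gray
      V→N: N is gray → back edge
First back edge: V → N.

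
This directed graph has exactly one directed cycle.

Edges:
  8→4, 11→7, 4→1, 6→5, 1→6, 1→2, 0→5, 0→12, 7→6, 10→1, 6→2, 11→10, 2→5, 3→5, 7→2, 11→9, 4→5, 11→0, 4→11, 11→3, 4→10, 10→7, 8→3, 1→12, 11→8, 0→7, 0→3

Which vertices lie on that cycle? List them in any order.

DFS with gray/black marking from 4:
4 gray
  1 gray
    12 gray
    12 black
    6 gray
      2 gray
        5 gray
        5 black
      2 black
      6→5: 5 black — skip
    6 black
    1→2: 2 black — skip
  1 black
  11 gray
    10 gray
      7 gray
        7→6: 6 black — skip
        7→2: 2 black — skip
      7 black
      10→1: 1 black — skip
    10 black
    11→7: 7 black — skip
    3 gray
      3→5: 5 black — skip
    3 black
    0 gray
      0→5: 5 black — skip
      0→7: 7 black — skip
      0→12: 12 black — skip
      0→3: 3 black — skip
    0 black
    8 gray
      8→4: 4 is gray → back edge
Back edge closes the cycle 4 → 11 → 8 → 4; its vertices are {4, 8, 11}.

4, 8, 11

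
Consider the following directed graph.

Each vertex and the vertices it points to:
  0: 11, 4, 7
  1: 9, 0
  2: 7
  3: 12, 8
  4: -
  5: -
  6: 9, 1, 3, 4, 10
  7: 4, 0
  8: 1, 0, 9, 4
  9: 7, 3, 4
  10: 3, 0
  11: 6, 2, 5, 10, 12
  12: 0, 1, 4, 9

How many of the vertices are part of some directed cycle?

A vertex is on a directed cycle iff it belongs to a strongly connected component of size ≥ 2 (or has a self-loop).
The vertices on cycles are {0, 1, 2, 3, 6, 7, 8, 9, 10, 11, 12} — 11 in total.

11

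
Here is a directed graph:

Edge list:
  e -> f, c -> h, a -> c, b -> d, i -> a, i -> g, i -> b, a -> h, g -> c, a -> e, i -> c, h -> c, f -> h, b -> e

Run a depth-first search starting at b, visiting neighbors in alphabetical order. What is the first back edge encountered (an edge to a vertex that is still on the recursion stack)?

c→h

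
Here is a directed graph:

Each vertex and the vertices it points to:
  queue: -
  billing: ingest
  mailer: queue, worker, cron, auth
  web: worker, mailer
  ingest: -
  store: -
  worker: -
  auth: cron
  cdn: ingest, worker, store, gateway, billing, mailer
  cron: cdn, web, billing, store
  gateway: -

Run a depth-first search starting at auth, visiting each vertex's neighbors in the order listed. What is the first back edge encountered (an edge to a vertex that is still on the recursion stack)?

mailer->cron

DFS from auth (visiting each vertex's neighbors in the order listed); mark gray on enter, black on exit:
auth gray
  cron gray
    cdn gray
      ingest gray
      ingest black
      worker gray
      worker black
      store gray
      store black
      gateway gray
      gateway black
      billing gray
        billing→ingest: ingest black — skip
      billing black
      mailer gray
        queue gray
        queue black
        mailer→worker: worker black — skip
        mailer→cron: cron is gray → back edge
First back edge: mailer → cron.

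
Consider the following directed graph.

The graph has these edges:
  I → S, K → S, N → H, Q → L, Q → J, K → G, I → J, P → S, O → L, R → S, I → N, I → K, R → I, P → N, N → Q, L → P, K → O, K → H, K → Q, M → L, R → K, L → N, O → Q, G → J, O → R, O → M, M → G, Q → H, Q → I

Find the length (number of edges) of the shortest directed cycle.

3

For each vertex v, BFS finds the shortest path from v back to v.
The shortest such closed walk is O → R → K → O, length 3.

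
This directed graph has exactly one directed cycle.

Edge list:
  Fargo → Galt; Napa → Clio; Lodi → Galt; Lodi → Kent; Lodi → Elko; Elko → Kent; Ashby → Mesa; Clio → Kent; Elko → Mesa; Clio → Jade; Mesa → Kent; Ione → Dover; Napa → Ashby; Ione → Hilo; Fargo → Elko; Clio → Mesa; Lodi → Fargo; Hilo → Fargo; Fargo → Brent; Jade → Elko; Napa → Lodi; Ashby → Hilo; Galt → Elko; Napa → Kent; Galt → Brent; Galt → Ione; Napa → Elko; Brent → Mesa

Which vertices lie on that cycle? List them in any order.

Galt, Hilo, Ione, Fargo

DFS with gray/black marking from Galt:
Galt gray
  Ione gray
    Hilo gray
      Fargo gray
        Elko gray
          Mesa gray
            Kent gray
            Kent black
          Mesa black
          Elko→Kent: Kent black — skip
        Elko black
        Brent gray
          Brent→Mesa: Mesa black — skip
        Brent black
        Fargo→Galt: Galt is gray → back edge
Back edge closes the cycle Galt → Ione → Hilo → Fargo → Galt; its vertices are {Galt, Hilo, Ione, Fargo}.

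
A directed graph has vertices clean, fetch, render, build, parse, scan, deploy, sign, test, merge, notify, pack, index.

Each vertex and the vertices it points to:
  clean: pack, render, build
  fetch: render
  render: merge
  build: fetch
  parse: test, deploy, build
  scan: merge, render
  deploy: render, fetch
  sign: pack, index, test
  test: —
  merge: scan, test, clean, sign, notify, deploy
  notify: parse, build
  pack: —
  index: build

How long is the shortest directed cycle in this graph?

2

For each vertex v, BFS finds the shortest path from v back to v.
The shortest such closed walk is scan → merge → scan, length 2.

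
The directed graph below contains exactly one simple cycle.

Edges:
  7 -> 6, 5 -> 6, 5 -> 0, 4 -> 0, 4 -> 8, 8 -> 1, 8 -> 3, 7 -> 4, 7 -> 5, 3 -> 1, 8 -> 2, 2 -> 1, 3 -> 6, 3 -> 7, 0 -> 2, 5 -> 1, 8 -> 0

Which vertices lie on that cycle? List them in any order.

DFS with gray/black marking from 7:
7 gray
  6 gray
  6 black
  5 gray
    0 gray
      2 gray
        1 gray
        1 black
      2 black
    0 black
    5→1: 1 black — skip
    5→6: 6 black — skip
  5 black
  4 gray
    4→0: 0 black — skip
    8 gray
      8→0: 0 black — skip
      8→1: 1 black — skip
      3 gray
        3→7: 7 is gray → back edge
Back edge closes the cycle 7 → 4 → 8 → 3 → 7; its vertices are {3, 4, 7, 8}.

3, 4, 7, 8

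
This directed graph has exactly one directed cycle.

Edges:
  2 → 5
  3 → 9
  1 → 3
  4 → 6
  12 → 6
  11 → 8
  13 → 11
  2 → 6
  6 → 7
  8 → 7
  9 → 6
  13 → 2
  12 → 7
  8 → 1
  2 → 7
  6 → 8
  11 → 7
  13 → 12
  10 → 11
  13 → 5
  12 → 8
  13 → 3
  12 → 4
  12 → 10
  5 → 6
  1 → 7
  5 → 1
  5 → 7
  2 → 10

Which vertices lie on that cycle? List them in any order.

DFS with gray/black marking from 3:
3 gray
  9 gray
    6 gray
      8 gray
        1 gray
          7 gray
          7 black
          1→3: 3 is gray → back edge
Back edge closes the cycle 3 → 9 → 6 → 8 → 1 → 3; its vertices are {1, 3, 6, 8, 9}.

1, 3, 6, 8, 9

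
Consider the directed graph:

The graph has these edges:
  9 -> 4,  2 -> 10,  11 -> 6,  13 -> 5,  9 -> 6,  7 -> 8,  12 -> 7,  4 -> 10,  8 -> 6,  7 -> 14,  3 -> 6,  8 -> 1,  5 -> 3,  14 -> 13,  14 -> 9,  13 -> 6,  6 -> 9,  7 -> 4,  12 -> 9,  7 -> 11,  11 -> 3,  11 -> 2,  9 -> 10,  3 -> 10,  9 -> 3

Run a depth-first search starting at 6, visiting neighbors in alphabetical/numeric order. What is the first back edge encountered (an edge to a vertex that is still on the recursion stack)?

DFS from 6 (visiting neighbors in alphabetical/numeric order); mark gray on enter, black on exit:
6 gray
  9 gray
    3 gray
      3→6: 6 is gray → back edge
First back edge: 3 → 6.

3->6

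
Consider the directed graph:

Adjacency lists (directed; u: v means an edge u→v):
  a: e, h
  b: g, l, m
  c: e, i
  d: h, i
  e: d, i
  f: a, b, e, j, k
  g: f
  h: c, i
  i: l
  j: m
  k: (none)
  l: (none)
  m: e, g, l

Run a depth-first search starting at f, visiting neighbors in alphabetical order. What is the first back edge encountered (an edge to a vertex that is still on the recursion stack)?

c->e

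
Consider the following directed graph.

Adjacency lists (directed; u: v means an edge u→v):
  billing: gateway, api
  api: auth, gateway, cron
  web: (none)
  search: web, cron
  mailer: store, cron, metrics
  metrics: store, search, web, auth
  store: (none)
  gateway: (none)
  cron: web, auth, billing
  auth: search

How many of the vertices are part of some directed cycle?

A vertex is on a directed cycle iff it belongs to a strongly connected component of size ≥ 2 (or has a self-loop).
The vertices on cycles are {api, auth, cron, search, billing} — 5 in total.

5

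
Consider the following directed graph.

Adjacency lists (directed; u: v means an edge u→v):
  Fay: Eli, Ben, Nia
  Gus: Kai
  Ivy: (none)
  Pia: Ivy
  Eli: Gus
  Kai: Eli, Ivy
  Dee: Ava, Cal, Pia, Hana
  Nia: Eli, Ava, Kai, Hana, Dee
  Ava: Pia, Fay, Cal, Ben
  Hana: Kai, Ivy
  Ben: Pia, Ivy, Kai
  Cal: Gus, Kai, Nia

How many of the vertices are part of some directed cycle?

A vertex is on a directed cycle iff it belongs to a strongly connected component of size ≥ 2 (or has a self-loop).
The vertices on cycles are {Ava, Cal, Dee, Eli, Fay, Gus, Kai, Nia} — 8 in total.

8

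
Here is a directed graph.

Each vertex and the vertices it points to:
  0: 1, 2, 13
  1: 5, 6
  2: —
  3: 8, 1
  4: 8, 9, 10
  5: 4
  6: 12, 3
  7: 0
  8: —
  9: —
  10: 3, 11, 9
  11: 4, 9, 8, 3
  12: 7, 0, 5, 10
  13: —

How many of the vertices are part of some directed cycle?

A vertex is on a directed cycle iff it belongs to a strongly connected component of size ≥ 2 (or has a self-loop).
The vertices on cycles are {0, 1, 3, 4, 5, 6, 7, 10, 11, 12} — 10 in total.

10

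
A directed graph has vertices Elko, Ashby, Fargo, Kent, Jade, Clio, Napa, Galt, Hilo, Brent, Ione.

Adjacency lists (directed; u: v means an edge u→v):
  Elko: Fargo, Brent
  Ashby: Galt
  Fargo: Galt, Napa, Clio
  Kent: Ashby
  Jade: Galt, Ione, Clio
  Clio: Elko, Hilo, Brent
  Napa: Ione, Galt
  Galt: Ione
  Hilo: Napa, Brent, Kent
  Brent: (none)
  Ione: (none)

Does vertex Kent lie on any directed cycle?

Kent lies on a cycle iff there is a path from Kent back to itself.
Exploring from Kent, it never reaches itself; equivalently, its strongly connected component is a singleton.

No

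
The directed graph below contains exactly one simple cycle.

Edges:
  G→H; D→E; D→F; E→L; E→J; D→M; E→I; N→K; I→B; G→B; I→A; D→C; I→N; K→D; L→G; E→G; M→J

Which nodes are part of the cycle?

D, E, I, K, N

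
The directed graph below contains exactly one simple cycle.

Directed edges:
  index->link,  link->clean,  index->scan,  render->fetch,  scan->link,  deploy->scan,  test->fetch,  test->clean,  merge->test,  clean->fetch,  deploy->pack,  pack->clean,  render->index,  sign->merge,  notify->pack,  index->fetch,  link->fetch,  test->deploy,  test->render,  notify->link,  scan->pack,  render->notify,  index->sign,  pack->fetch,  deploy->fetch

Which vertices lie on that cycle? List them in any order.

sign, test, index, merge, render

DFS with gray/black marking from merge:
merge gray
  test gray
    render gray
      notify gray
        link gray
          clean gray
            fetch gray
            fetch black
          clean black
          link→fetch: fetch black — skip
        link black
        pack gray
          pack→clean: clean black — skip
          pack→fetch: fetch black — skip
        pack black
      notify black
      render→fetch: fetch black — skip
      index gray
        index→link: link black — skip
        sign gray
          sign→merge: merge is gray → back edge
Back edge closes the cycle merge → test → render → index → sign → merge; its vertices are {sign, test, index, merge, render}.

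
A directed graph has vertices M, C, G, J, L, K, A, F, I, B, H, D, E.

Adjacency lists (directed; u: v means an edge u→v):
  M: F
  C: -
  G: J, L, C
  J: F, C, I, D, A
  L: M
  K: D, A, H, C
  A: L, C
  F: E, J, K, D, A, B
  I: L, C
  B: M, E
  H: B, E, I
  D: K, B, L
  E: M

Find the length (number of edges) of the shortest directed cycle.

2

For each vertex v, BFS finds the shortest path from v back to v.
The shortest such closed walk is J → F → J, length 2.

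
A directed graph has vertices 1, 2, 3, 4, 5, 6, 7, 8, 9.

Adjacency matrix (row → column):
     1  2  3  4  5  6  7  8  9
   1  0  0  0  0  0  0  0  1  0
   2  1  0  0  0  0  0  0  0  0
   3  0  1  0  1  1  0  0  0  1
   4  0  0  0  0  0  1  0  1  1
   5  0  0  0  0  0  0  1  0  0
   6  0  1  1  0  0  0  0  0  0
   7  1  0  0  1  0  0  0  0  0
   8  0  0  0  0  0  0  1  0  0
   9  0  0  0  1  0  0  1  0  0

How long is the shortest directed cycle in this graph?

For each vertex v, BFS finds the shortest path from v back to v.
The shortest such closed walk is 4 → 9 → 4, length 2.

2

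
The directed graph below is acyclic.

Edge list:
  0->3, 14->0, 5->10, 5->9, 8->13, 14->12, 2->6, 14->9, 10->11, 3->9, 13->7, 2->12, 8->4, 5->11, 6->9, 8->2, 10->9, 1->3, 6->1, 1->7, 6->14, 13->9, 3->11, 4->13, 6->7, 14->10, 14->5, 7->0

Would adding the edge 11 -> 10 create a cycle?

Yes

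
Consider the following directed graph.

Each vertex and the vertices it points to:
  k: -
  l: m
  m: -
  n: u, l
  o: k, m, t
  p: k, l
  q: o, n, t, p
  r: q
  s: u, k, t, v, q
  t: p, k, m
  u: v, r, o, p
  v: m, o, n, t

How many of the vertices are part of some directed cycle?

5

A vertex is on a directed cycle iff it belongs to a strongly connected component of size ≥ 2 (or has a self-loop).
The vertices on cycles are {n, q, r, u, v} — 5 in total.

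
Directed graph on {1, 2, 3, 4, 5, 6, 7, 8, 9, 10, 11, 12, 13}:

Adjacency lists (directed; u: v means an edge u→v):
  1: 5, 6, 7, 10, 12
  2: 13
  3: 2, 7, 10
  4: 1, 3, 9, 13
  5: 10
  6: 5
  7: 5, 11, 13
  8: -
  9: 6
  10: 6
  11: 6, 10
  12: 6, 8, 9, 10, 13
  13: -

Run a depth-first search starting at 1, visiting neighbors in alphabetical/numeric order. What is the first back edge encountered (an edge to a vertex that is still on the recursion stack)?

6->5

DFS from 1 (visiting neighbors in alphabetical/numeric order); mark gray on enter, black on exit:
1 gray
  5 gray
    10 gray
      6 gray
        6→5: 5 is gray → back edge
First back edge: 6 → 5.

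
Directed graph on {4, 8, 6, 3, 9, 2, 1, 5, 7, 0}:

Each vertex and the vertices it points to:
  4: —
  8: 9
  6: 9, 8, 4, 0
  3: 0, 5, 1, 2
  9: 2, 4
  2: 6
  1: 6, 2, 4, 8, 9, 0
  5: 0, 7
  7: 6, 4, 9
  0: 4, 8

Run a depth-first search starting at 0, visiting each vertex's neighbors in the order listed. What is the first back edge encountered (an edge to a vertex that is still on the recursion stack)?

6→9

DFS from 0 (visiting each vertex's neighbors in the order listed); mark gray on enter, black on exit:
0 gray
  4 gray
  4 black
  8 gray
    9 gray
      2 gray
        6 gray
          6→9: 9 is gray → back edge
First back edge: 6 → 9.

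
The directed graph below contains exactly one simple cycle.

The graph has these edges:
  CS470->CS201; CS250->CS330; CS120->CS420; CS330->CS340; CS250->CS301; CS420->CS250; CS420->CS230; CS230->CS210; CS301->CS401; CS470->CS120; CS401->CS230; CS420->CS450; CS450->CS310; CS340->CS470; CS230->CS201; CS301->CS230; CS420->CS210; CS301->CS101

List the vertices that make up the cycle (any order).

DFS with gray/black marking from CS420:
CS420 gray
  CS210 gray
  CS210 black
  CS250 gray
    CS330 gray
      CS340 gray
        CS470 gray
          CS201 gray
          CS201 black
          CS120 gray
            CS120→CS420: CS420 is gray → back edge
Back edge closes the cycle CS420 → CS250 → CS330 → CS340 → CS470 → CS120 → CS420; its vertices are {CS120, CS250, CS330, CS340, CS420, CS470}.

CS120, CS250, CS330, CS340, CS420, CS470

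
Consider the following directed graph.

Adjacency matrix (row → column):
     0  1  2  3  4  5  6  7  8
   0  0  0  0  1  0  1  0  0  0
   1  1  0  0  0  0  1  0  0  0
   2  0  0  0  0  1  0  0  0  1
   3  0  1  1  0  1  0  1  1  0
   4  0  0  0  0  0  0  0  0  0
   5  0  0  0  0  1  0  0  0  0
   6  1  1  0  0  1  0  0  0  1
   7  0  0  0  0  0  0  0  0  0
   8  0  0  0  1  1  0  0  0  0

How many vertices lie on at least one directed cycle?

A vertex is on a directed cycle iff it belongs to a strongly connected component of size ≥ 2 (or has a self-loop).
The vertices on cycles are {0, 1, 2, 3, 6, 8} — 6 in total.

6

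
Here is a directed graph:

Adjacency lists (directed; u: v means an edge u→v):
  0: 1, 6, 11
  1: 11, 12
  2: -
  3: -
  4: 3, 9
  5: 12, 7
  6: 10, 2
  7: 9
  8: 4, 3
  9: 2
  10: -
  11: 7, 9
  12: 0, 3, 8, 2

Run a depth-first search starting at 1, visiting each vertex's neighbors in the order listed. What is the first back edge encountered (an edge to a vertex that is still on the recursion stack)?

0->1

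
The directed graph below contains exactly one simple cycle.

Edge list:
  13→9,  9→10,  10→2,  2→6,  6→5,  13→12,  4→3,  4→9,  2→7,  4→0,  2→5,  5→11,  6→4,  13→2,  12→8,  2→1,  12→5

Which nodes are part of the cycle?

DFS with gray/black marking from 2:
2 gray
  1 gray
  1 black
  5 gray
    11 gray
    11 black
  5 black
  6 gray
    6→5: 5 black — skip
    4 gray
      0 gray
      0 black
      3 gray
      3 black
      9 gray
        10 gray
          10→2: 2 is gray → back edge
Back edge closes the cycle 2 → 6 → 4 → 9 → 10 → 2; its vertices are {2, 4, 6, 9, 10}.

2, 4, 6, 9, 10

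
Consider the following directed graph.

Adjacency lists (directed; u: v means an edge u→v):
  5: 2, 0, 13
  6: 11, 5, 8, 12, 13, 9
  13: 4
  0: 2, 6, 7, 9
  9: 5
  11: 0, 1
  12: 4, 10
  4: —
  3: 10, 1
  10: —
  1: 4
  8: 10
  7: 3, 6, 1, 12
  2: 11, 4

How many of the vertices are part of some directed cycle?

7

A vertex is on a directed cycle iff it belongs to a strongly connected component of size ≥ 2 (or has a self-loop).
The vertices on cycles are {0, 2, 5, 6, 7, 9, 11} — 7 in total.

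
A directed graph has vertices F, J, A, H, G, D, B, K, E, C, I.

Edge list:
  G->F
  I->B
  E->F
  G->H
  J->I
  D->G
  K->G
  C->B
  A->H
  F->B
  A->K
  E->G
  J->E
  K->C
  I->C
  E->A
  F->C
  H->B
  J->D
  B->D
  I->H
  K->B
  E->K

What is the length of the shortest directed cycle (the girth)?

4

For each vertex v, BFS finds the shortest path from v back to v.
The shortest such closed walk is D → G → H → B → D, length 4.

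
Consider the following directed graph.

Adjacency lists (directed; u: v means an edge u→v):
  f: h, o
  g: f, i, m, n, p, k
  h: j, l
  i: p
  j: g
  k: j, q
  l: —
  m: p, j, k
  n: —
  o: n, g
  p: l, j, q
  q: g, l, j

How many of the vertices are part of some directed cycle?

10

A vertex is on a directed cycle iff it belongs to a strongly connected component of size ≥ 2 (or has a self-loop).
The vertices on cycles are {f, g, h, i, j, k, m, o, p, q} — 10 in total.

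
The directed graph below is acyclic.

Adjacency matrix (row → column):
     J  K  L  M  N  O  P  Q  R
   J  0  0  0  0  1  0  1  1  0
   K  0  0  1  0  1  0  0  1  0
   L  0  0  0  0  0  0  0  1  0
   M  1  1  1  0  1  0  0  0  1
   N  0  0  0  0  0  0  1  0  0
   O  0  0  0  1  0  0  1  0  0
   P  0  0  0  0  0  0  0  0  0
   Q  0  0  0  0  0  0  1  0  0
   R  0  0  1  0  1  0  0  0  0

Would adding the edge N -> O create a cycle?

Yes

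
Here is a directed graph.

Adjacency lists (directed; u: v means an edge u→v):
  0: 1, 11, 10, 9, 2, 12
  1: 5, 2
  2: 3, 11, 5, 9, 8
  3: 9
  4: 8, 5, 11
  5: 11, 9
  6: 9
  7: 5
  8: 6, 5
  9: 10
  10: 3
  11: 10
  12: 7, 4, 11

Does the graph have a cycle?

DFS with white/gray/black marking, starting from 9:
9 gray
  10 gray
    3 gray
      3→9: 9 is gray → back edge
Back edge found, so a cycle exists: 9 → 10 → 3 → 9.

Yes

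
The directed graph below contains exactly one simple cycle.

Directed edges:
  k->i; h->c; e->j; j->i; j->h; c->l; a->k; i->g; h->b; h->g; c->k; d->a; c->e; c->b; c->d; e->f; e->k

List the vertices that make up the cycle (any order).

DFS with gray/black marking from c:
c gray
  k gray
    i gray
      g gray
      g black
    i black
  k black
  l gray
  l black
  b gray
  b black
  e gray
    e→k: k black — skip
    j gray
      h gray
        h→g: g black — skip
        h→b: b black — skip
        h→c: c is gray → back edge
Back edge closes the cycle c → e → j → h → c; its vertices are {c, e, h, j}.

c, e, h, j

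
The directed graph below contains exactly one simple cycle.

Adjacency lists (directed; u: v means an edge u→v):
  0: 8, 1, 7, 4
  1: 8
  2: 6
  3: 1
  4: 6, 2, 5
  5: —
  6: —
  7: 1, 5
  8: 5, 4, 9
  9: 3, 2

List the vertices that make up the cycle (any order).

1, 3, 8, 9

DFS with gray/black marking from 8:
8 gray
  5 gray
  5 black
  4 gray
    6 gray
    6 black
    2 gray
      2→6: 6 black — skip
    2 black
    4→5: 5 black — skip
  4 black
  9 gray
    3 gray
      1 gray
        1→8: 8 is gray → back edge
Back edge closes the cycle 8 → 9 → 3 → 1 → 8; its vertices are {1, 3, 8, 9}.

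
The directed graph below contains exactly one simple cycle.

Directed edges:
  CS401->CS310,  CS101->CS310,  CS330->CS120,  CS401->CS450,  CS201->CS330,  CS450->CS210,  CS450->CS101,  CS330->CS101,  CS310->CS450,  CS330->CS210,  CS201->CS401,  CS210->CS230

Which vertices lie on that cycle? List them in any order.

CS101, CS310, CS450

DFS with gray/black marking from CS450:
CS450 gray
  CS101 gray
    CS310 gray
      CS310→CS450: CS450 is gray → back edge
Back edge closes the cycle CS450 → CS101 → CS310 → CS450; its vertices are {CS101, CS310, CS450}.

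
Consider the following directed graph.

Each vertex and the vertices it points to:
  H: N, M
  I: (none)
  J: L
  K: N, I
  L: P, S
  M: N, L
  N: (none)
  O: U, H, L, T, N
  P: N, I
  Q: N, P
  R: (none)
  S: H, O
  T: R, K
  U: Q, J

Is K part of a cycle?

No

K lies on a cycle iff there is a path from K back to itself.
Exploring from K, it never reaches itself; equivalently, its strongly connected component is a singleton.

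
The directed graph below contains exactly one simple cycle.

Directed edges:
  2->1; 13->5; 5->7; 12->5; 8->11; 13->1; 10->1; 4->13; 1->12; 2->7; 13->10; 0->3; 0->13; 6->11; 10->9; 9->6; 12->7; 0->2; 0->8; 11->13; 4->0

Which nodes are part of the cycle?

6, 9, 10, 11, 13

DFS with gray/black marking from 13:
13 gray
  1 gray
    12 gray
      5 gray
        7 gray
        7 black
      5 black
      12→7: 7 black — skip
    12 black
  1 black
  13→5: 5 black — skip
  10 gray
    10→1: 1 black — skip
    9 gray
      6 gray
        11 gray
          11→13: 13 is gray → back edge
Back edge closes the cycle 13 → 10 → 9 → 6 → 11 → 13; its vertices are {6, 9, 10, 11, 13}.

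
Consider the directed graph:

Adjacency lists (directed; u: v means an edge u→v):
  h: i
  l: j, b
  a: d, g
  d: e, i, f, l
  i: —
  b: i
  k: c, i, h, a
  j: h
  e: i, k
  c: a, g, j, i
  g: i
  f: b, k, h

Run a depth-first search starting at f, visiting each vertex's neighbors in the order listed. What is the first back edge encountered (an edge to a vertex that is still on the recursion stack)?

e->k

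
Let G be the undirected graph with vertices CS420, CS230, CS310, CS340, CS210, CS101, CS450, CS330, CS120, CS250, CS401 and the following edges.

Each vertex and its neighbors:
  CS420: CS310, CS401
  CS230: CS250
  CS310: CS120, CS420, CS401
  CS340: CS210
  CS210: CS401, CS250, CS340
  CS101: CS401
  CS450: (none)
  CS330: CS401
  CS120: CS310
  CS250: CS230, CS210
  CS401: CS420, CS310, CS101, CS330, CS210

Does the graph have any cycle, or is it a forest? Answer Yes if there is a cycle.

Yes

DFS, tracking each vertex's parent; an edge to a visited non-parent vertex closes a cycle.
Start from CS210:
visit CS210 (parent –)
  visit CS401 (parent CS210)
    visit CS420 (parent CS401)
      visit CS310 (parent CS420)
        visit CS120 (parent CS310)
          CS120–CS310: parent, skip
        CS310–CS420: parent, skip
        CS310–CS401: CS401 visited and ≠ parent → cycle
Cycle: CS401 – CS420 – CS310 – CS401.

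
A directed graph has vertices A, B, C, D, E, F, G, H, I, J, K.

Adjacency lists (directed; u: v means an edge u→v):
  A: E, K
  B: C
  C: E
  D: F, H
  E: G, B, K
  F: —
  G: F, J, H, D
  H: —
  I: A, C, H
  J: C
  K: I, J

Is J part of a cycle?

Yes

J is on a cycle iff J can reach itself via ≥1 edge.
J → C → E → G → J — yes.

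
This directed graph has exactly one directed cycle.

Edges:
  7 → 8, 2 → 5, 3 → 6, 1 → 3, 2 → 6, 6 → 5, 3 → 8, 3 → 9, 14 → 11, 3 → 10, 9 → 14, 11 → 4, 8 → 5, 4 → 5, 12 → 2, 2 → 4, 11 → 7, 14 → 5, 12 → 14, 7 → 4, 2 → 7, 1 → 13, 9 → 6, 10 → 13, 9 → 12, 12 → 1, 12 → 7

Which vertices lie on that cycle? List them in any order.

DFS with gray/black marking from 9:
9 gray
  14 gray
    5 gray
    5 black
    11 gray
      7 gray
        8 gray
          8→5: 5 black — skip
        8 black
        4 gray
          4→5: 5 black — skip
        4 black
      7 black
      11→4: 4 black — skip
    11 black
  14 black
  6 gray
    6→5: 5 black — skip
  6 black
  12 gray
    1 gray
      13 gray
      13 black
      3 gray
        3→8: 8 black — skip
        3→9: 9 is gray → back edge
Back edge closes the cycle 9 → 12 → 1 → 3 → 9; its vertices are {1, 3, 9, 12}.

1, 3, 9, 12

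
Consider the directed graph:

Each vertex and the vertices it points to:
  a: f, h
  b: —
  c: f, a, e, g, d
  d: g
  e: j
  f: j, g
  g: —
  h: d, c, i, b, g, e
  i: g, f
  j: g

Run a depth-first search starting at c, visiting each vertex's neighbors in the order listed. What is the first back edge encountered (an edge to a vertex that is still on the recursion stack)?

h→c

DFS from c (visiting each vertex's neighbors in the order listed); mark gray on enter, black on exit:
c gray
  f gray
    j gray
      g gray
      g black
    j black
    f→g: g black — skip
  f black
  a gray
    a→f: f black — skip
    h gray
      d gray
        d→g: g black — skip
      d black
      h→c: c is gray → back edge
First back edge: h → c.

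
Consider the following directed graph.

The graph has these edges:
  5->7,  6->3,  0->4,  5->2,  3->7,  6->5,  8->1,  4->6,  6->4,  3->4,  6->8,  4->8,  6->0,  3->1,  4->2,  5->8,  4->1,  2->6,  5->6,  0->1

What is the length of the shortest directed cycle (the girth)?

2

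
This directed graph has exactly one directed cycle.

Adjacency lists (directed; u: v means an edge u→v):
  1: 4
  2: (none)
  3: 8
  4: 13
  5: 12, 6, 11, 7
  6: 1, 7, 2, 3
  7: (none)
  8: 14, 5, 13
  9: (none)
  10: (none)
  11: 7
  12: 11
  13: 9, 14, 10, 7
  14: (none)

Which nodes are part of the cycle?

3, 5, 6, 8

DFS with gray/black marking from 6:
6 gray
  1 gray
    4 gray
      13 gray
        9 gray
        9 black
        14 gray
        14 black
        10 gray
        10 black
        7 gray
        7 black
      13 black
    4 black
  1 black
  6→7: 7 black — skip
  2 gray
  2 black
  3 gray
    8 gray
      8→14: 14 black — skip
      5 gray
        12 gray
          11 gray
            11→7: 7 black — skip
          11 black
        12 black
        5→6: 6 is gray → back edge
Back edge closes the cycle 6 → 3 → 8 → 5 → 6; its vertices are {3, 5, 6, 8}.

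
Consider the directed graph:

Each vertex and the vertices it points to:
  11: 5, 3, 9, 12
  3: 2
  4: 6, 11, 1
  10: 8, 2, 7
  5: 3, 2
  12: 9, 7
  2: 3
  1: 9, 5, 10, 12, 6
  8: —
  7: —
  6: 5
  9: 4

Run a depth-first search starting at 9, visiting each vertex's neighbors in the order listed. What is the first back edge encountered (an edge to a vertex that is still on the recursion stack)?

DFS from 9 (visiting each vertex's neighbors in the order listed); mark gray on enter, black on exit:
9 gray
  4 gray
    6 gray
      5 gray
        3 gray
          2 gray
            2→3: 3 is gray → back edge
First back edge: 2 → 3.

2→3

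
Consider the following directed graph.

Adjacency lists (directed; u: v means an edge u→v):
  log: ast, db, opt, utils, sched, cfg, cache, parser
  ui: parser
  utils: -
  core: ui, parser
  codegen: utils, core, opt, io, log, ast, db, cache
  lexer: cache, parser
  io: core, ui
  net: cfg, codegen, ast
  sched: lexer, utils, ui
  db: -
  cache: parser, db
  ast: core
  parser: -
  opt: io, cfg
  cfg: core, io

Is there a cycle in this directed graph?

No

DFS with white/gray/black marking, starting from cfg:
cfg gray
  core gray
    ui gray
      parser gray
      parser black
    ui black
    core→parser: parser black — skip
  core black
  io gray
    io→core: core black — skip
    io→ui: ui black — skip
  io black
cfg black
log gray
  ast gray
    ast→core: core black — skip
  ast black
  db gray
  db black
  opt gray
    opt→io: io black — skip
    opt→cfg: cfg black — skip
  opt black
  utils gray
  utils black
  sched gray
    lexer gray
      cache gray
        cache→parser: parser black — skip
        cache→db: db black — skip
      cache black
      lexer→parser: parser black — skip
    lexer black
    sched→utils: utils black — skip
    sched→ui: ui black — skip
  sched black
  log→cfg: cfg black — skip
  log→cache: cache black — skip
  log→parser: parser black — skip
log black
codegen gray
  codegen→utils: utils black — skip
  codegen→core: core black — skip
  codegen→opt: opt black — skip
  codegen→io: io black — skip
  codegen→log: log black — skip
  codegen→ast: ast black — skip
  codegen→db: db black — skip
  codegen→cache: cache black — skip
codegen black
net gray
  net→cfg: cfg black — skip
  net→codegen: codegen black — skip
  net→ast: ast black — skip
net black
Every edge goes to a white or black vertex — no back edge, so the graph is acyclic.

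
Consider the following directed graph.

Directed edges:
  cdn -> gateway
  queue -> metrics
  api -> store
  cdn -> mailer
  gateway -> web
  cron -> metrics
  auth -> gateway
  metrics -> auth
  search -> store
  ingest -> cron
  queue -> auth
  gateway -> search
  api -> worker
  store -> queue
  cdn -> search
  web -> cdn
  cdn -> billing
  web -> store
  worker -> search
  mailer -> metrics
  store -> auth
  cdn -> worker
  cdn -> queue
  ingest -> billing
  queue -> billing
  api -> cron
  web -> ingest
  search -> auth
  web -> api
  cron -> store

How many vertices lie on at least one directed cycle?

13

A vertex is on a directed cycle iff it belongs to a strongly connected component of size ≥ 2 (or has a self-loop).
The vertices on cycles are {api, cdn, web, auth, cron, queue, store, ingest, mailer, search, worker, gateway, metrics} — 13 in total.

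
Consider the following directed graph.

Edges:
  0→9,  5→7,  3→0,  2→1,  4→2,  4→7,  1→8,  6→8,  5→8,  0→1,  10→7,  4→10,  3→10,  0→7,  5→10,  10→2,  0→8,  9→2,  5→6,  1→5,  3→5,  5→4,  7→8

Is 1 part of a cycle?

Yes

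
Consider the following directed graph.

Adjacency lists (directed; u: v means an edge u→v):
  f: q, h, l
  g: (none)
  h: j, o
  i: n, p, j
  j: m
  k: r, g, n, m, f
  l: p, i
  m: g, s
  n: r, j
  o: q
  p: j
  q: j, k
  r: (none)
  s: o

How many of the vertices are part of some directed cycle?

12

A vertex is on a directed cycle iff it belongs to a strongly connected component of size ≥ 2 (or has a self-loop).
The vertices on cycles are {f, h, i, j, k, l, m, n, o, p, q, s} — 12 in total.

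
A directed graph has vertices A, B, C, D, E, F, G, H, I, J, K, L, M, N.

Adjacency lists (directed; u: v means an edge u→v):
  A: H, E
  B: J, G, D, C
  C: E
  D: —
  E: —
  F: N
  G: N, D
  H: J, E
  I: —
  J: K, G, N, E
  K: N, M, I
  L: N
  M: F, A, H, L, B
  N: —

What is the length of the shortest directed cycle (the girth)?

For each vertex v, BFS finds the shortest path from v back to v.
The shortest such closed walk is M → H → J → K → M, length 4.

4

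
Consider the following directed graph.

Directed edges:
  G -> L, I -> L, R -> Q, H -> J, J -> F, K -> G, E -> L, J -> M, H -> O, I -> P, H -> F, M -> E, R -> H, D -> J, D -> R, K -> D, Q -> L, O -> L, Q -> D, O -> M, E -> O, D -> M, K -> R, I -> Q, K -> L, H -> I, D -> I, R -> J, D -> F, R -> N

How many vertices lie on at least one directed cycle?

8

A vertex is on a directed cycle iff it belongs to a strongly connected component of size ≥ 2 (or has a self-loop).
The vertices on cycles are {D, E, H, I, M, O, Q, R} — 8 in total.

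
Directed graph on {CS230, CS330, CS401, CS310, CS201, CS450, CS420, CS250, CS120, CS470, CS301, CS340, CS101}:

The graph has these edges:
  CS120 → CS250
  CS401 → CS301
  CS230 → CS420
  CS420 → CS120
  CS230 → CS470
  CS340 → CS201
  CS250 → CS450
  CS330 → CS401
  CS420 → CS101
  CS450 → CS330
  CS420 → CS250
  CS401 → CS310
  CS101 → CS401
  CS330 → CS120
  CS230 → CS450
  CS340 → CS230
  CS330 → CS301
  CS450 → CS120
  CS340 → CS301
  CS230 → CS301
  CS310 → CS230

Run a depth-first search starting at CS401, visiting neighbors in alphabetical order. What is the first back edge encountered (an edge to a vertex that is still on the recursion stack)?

DFS from CS401 (visiting neighbors in alphabetical order); mark gray on enter, black on exit:
CS401 gray
  CS301 gray
  CS301 black
  CS310 gray
    CS230 gray
      CS230→CS301: CS301 black — skip
      CS420 gray
        CS101 gray
          CS101→CS401: CS401 is gray → back edge
First back edge: CS101 → CS401.

CS101->CS401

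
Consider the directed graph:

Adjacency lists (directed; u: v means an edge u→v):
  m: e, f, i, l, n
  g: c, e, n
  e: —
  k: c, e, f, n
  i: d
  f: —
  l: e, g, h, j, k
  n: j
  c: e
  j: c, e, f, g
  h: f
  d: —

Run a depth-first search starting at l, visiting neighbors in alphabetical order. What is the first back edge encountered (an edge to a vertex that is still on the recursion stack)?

j→g

DFS from l (visiting neighbors in alphabetical order); mark gray on enter, black on exit:
l gray
  e gray
  e black
  g gray
    c gray
      c→e: e black — skip
    c black
    g→e: e black — skip
    n gray
      j gray
        j→c: c black — skip
        j→e: e black — skip
        f gray
        f black
        j→g: g is gray → back edge
First back edge: j → g.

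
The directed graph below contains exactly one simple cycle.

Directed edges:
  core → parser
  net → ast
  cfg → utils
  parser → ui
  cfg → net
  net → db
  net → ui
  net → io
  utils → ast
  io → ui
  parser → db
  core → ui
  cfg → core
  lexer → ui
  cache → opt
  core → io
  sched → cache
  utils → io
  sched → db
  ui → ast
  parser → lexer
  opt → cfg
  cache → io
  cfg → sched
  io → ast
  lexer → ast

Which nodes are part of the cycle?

cfg, opt, cache, sched

DFS with gray/black marking from cfg:
cfg gray
  net gray
    io gray
      ast gray
      ast black
      ui gray
        ui→ast: ast black — skip
      ui black
    io black
    db gray
    db black
    net→ui: ui black — skip
    net→ast: ast black — skip
  net black
  sched gray
    sched→db: db black — skip
    cache gray
      cache→io: io black — skip
      opt gray
        opt→cfg: cfg is gray → back edge
Back edge closes the cycle cfg → sched → cache → opt → cfg; its vertices are {cfg, opt, cache, sched}.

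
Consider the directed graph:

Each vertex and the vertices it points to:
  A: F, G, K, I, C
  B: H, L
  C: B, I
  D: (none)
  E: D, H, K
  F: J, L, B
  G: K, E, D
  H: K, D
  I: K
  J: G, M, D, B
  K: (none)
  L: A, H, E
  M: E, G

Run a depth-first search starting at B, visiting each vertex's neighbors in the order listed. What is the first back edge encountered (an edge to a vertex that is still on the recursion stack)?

DFS from B (visiting each vertex's neighbors in the order listed); mark gray on enter, black on exit:
B gray
  H gray
    K gray
    K black
    D gray
    D black
  H black
  L gray
    A gray
      F gray
        J gray
          G gray
            G→K: K black — skip
            E gray
              E→D: D black — skip
              E→H: H black — skip
              E→K: K black — skip
            E black
            G→D: D black — skip
          G black
          M gray
            M→E: E black — skip
            M→G: G black — skip
          M black
          J→D: D black — skip
          J→B: B is gray → back edge
First back edge: J → B.

J→B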